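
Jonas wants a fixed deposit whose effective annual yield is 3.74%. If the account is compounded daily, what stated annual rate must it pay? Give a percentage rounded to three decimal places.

(1 + r/365)^365 − 1 = 0.0374, so 1 + r/365 = 1.0374^(1/365).
r/365 = 0.000101, so r = 0.036719 = 3.672%.

3.672%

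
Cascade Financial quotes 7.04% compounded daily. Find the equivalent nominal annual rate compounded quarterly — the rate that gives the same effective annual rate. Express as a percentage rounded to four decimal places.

EAR = (1 + 0.0704/365)^365 − 1 = 0.072930.
Solve (1 + r/4)^4 = 1.072930: r/4 = 1.072930^(1/4) − 1 = 0.017754, so r = 0.071016 = 7.1016%.

7.1016%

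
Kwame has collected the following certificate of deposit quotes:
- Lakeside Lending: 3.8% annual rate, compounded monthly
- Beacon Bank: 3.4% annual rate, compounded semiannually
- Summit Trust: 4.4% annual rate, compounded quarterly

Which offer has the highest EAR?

Summit Trust

Lakeside Lending: (1 + 0.038/12)^12 − 1 = 3.867%
Beacon Bank: (1 + 0.034/2)^2 − 1 = 3.429%
Summit Trust: (1 + 0.044/4)^4 − 1 = 4.473%
The highest effective annual rate is Summit Trust at 4.473%.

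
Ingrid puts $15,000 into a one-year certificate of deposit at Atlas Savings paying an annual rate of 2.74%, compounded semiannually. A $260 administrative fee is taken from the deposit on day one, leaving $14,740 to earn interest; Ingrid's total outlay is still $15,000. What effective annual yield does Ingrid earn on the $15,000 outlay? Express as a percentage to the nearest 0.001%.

Value after one year: 14,740 × (1 + 0.0274/2)^2 = 14,740 × 1.027588 = $15,146.64.
Effective yield on the $15,000 outlay: 15,146.64 / 15,000 − 1 = 0.009776 = 0.978%.

0.978%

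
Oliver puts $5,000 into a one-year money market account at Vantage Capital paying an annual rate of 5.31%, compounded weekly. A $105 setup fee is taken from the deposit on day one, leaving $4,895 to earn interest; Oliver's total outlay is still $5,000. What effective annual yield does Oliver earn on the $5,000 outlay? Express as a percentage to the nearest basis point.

3.24%

Value after one year: 4,895 × (1 + 0.0531/52)^52 = 4,895 × 1.054507 = $5,161.81.
Effective yield on the $5,000 outlay: 5,161.81 / 5,000 − 1 = 0.032362 = 3.24%.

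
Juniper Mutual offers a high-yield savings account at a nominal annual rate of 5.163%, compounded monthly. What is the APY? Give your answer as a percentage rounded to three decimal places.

EAR = (1 + 0.05163/12)^12 − 1.
= (1 + 0.004302)^12 − 1 = 1.052869 − 1 = 5.287%.

5.287%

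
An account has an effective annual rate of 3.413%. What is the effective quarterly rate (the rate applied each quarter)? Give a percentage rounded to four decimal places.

0.8425%

The per-quarter rate i satisfies (1 + i)^4 = 1 + 0.03413.
i = 1.03413^(1/4) − 1 = 0.0084254 = 0.8425%.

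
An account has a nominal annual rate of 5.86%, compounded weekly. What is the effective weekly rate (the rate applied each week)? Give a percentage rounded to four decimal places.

With a nominal annual rate compounded weekly, the periodic rate is the nominal rate divided by 52.
i = 0.0586 / 52 = 0.0011269 = 0.1127%.

0.1127%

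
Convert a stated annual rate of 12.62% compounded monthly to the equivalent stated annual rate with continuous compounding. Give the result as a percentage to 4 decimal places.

12.5541%

EAR = (1 + 0.1262/12)^12 − 1 = 0.133762.
Equivalent continuous rate: r = ln(1 + 0.133762) = 0.125541 = 12.5541%.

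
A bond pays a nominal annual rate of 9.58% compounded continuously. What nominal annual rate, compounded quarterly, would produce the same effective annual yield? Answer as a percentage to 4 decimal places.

9.6956%

EAR under continuous compounding: e^0.0958 − 1 = 0.100539.
Solve (1 + r/4)^4 = 1.100539: r/4 = 1.100539^(1/4) − 1 = 0.024239, so r = 0.096956 = 9.6956%.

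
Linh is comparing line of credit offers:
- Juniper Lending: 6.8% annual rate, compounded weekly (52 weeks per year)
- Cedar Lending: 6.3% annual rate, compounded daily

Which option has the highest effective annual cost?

Juniper Lending: (1 + 0.068/52)^52 − 1 = 7.032%
Cedar Lending: (1 + 0.063/365)^365 − 1 = 6.502%
The highest effective annual rate is Juniper Lending at 7.032%.

Juniper Lending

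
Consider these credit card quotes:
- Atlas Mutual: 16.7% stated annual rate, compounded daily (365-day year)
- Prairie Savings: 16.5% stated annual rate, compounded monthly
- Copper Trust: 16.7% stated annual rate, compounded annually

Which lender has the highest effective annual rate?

Atlas Mutual: (1 + 0.167/365)^365 − 1 = 18.171%
Prairie Savings: (1 + 0.165/12)^12 − 1 = 17.807%
Copper Trust: compounded annually, EAR = 16.700%
The highest effective annual rate is Atlas Mutual at 18.171%.

Atlas Mutual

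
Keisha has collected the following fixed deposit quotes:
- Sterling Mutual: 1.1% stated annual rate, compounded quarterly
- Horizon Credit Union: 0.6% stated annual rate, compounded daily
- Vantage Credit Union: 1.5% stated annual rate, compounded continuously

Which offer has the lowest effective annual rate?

Horizon Credit Union

Sterling Mutual: (1 + 0.011/4)^4 − 1 = 1.105%
Horizon Credit Union: (1 + 0.006/365)^365 − 1 = 0.602%
Vantage Credit Union: e^0.015 − 1 = 1.511%
The lowest effective annual rate is Horizon Credit Union at 0.602%.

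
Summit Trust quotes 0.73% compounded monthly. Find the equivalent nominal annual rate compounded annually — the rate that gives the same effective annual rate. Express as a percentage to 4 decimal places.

0.7324%

EAR = (1 + 0.0073/12)^12 − 1 = 0.007324.
Compounded annually, the equivalent nominal rate is the EAR itself: 0.7324%.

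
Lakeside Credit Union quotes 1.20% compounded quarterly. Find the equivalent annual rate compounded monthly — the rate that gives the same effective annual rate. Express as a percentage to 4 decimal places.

1.1988%

EAR = (1 + 0.0120/4)^4 − 1 = 0.012054.
Solve (1 + r/12)^12 = 1.012054: r/12 = 1.012054^(1/12) − 1 = 0.000999, so r = 0.011988 = 1.1988%.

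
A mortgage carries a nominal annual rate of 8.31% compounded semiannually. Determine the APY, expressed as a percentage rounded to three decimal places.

EAR = (1 + 0.0831/2)^2 − 1.
= (1 + 0.041550)^2 − 1 = 1.084826 − 1 = 8.483%.

8.483%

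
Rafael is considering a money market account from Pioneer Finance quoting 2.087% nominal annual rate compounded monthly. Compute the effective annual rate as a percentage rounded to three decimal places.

2.107%

EAR = (1 + 0.02087/12)^12 − 1.
= 1.021071 − 1 = 2.107%.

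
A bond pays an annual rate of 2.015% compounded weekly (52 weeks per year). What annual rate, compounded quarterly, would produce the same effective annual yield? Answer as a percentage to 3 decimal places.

2.020%

EAR = (1 + 0.02015/52)^52 − 1 = 0.020350.
Solve (1 + r/4)^4 = 1.020350: r/4 = 1.020350^(1/4) − 1 = 0.005049, so r = 0.020197 = 2.020%.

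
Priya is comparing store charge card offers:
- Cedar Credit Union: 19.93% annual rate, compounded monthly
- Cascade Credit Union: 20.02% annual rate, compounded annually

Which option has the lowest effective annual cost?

Cascade Credit Union

Cedar Credit Union: (1 + 0.1993/12)^12 − 1 = 21.855%
Cascade Credit Union: compounded annually, EAR = 20.020%
The lowest effective annual rate is Cascade Credit Union at 20.020%.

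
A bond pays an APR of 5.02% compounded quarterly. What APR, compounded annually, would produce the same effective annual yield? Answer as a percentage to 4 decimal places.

5.1153%

EAR = (1 + 0.0502/4)^4 − 1 = 0.051153.
Compounded annually, the equivalent nominal rate is the EAR itself: 5.1153%.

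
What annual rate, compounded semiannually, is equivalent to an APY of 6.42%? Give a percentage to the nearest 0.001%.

(1 + r/2)^2 − 1 = 0.0642, so 1 + r/2 = 1.0642^(1/2).
r/2 = 0.031601, so r = 0.063201 = 6.320%.

6.320%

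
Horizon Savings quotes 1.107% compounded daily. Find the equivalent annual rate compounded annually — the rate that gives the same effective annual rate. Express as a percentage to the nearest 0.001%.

1.113%

EAR = (1 + 0.01107/365)^365 − 1 = 0.011131.
Compounded annually, the equivalent nominal rate is the EAR itself: 1.113%.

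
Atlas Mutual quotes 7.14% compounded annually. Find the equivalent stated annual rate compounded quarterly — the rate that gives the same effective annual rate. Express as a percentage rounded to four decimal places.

6.9564%

Compounded annually, EAR = nominal = 0.071400.
Solve (1 + r/4)^4 = 1.071400: r/4 = 1.071400^(1/4) − 1 = 0.017391, so r = 0.069564 = 6.9564%.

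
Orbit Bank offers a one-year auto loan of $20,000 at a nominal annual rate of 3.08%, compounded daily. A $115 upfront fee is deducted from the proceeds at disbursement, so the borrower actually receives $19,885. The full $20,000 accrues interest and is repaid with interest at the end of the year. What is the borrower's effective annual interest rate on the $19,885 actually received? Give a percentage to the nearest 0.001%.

Amount owed after one year: 20,000 × (1 + 0.0308/365)^365 = 20,000 × 1.031278 = $20,625.56.
Effective rate on net proceeds: 20,625.56 / 19,885 − 1 = 0.037242 = 3.724%.

3.724%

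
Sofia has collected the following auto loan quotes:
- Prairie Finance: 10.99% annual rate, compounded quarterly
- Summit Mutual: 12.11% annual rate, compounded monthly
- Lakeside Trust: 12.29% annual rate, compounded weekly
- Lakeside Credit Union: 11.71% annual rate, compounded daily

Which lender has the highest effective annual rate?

Lakeside Trust

Prairie Finance: (1 + 0.1099/4)^4 − 1 = 11.451%
Summit Mutual: (1 + 0.1211/12)^12 − 1 = 12.805%
Lakeside Trust: (1 + 0.1229/52)^52 − 1 = 13.061%
Lakeside Credit Union: (1 + 0.1171/365)^365 − 1 = 12.421%
The highest effective annual rate is Lakeside Trust at 13.061%.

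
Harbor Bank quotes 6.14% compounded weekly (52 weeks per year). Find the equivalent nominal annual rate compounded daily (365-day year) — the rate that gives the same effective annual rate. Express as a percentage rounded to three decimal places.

6.137%

EAR = (1 + 0.0614/52)^52 − 1 = 0.063286.
Solve (1 + r/365)^365 = 1.063286: r/365 = 1.063286^(1/365) − 1 = 0.000168, so r = 0.061369 = 6.137%.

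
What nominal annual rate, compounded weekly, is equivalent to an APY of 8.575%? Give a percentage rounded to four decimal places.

8.2336%

(1 + r/52)^52 − 1 = 0.08575, so 1 + r/52 = 1.08575^(1/52).
r/52 = 0.001583, so r = 0.082336 = 8.2336%.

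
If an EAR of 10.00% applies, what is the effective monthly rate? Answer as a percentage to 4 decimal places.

The per-month rate i satisfies (1 + i)^12 = 1 + 0.1000.
i = 1.1000^(1/12) − 1 = 0.0079741 = 0.7974%.

0.7974%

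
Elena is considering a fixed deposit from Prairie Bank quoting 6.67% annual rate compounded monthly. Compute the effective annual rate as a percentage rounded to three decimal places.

6.878%

EAR = (1 + 0.0667/12)^12 − 1.
= (1 + 0.005558)^12 − 1 = 1.068777 − 1 = 6.878%.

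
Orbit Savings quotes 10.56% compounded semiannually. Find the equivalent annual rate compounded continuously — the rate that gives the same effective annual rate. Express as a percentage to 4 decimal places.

EAR = (1 + 0.1056/2)^2 − 1 = 0.108388.
Equivalent continuous rate: r = ln(1 + 0.108388) = 0.102907 = 10.2907%.

10.2907%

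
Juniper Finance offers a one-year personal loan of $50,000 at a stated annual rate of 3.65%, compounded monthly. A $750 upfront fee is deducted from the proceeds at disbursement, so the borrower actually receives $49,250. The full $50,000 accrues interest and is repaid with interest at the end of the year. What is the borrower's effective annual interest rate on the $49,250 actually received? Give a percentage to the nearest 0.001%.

5.291%

Amount owed after one year: 50,000 × (1 + 0.0365/12)^12 = 50,000 × 1.037117 = $51,855.84.
Effective rate on net proceeds: 51,855.84 / 49,250 − 1 = 0.052911 = 5.291%.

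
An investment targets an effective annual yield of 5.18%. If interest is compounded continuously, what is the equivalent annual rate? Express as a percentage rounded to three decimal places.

Continuous: nominal r satisfies e^r − 1 = 0.0518.
r = ln(1 + 0.0518) = ln(1.0518) = 0.050503 = 5.050%.

5.050%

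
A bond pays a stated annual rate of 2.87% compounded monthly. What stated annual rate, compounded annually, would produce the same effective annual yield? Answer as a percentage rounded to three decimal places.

2.908%

EAR = (1 + 0.0287/12)^12 − 1 = 0.029081.
Compounded annually, the equivalent nominal rate is the EAR itself: 2.908%.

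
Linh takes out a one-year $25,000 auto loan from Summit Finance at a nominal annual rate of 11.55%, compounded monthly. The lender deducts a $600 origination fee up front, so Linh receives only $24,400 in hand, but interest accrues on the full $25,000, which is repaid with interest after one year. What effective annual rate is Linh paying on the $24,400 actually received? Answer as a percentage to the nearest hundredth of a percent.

Amount owed after one year: 25,000 × (1 + 0.1155/12)^12 = 25,000 × 1.121815 = $28,045.37.
Effective rate on net proceeds: 28,045.37 / 24,400 − 1 = 0.149400 = 14.94%.

14.94%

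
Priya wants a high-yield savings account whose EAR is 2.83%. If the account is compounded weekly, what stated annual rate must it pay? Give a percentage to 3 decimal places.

2.791%

(1 + r/52)^52 − 1 = 0.0283, so 1 + r/52 = 1.0283^(1/52).
r/52 = 0.000537, so r = 0.027914 = 2.791%.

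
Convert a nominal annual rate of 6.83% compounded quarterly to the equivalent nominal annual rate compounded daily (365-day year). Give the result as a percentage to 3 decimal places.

EAR = (1 + 0.0683/4)^4 − 1 = 0.070069.
Solve (1 + r/365)^365 = 1.070069: r/365 = 1.070069^(1/365) − 1 = 0.000186, so r = 0.067730 = 6.773%.

6.773%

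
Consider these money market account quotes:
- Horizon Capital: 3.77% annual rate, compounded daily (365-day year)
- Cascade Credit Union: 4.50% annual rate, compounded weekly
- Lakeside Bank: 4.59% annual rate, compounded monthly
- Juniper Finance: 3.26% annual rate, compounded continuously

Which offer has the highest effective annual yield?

Lakeside Bank

Horizon Capital: (1 + 0.0377/365)^365 − 1 = 3.842%
Cascade Credit Union: (1 + 0.0450/52)^52 − 1 = 4.601%
Lakeside Bank: (1 + 0.0459/12)^12 − 1 = 4.688%
Juniper Finance: e^0.0326 − 1 = 3.314%
The highest effective annual rate is Lakeside Bank at 4.688%.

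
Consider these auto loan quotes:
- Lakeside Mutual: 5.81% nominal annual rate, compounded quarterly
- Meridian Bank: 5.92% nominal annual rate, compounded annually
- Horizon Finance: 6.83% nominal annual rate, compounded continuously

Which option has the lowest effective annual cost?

Meridian Bank

Lakeside Mutual: (1 + 0.0581/4)^4 − 1 = 5.938%
Meridian Bank: compounded annually, EAR = 5.920%
Horizon Finance: e^0.0683 − 1 = 7.069%
The lowest effective annual rate is Meridian Bank at 5.920%.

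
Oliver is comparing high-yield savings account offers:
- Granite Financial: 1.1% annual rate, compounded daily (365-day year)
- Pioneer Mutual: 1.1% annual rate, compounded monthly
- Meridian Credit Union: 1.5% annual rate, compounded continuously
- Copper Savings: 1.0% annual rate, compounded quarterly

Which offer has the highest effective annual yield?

Granite Financial: (1 + 0.011/365)^365 − 1 = 1.106%
Pioneer Mutual: (1 + 0.011/12)^12 − 1 = 1.106%
Meridian Credit Union: e^0.015 − 1 = 1.511%
Copper Savings: (1 + 0.010/4)^4 − 1 = 1.004%
The highest effective annual rate is Meridian Credit Union at 1.511%.

Meridian Credit Union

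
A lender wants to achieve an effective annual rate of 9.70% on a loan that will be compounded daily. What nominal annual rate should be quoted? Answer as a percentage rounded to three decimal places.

(1 + r/365)^365 − 1 = 0.0970, so 1 + r/365 = 1.0970^(1/365).
r/365 = 0.000254, so r = 0.092591 = 9.259%.

9.259%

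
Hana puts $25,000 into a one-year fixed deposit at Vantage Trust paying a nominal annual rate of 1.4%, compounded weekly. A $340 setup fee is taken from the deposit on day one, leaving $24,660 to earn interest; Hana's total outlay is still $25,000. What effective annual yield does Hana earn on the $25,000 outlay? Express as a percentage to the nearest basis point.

0.03%

Value after one year: 24,660 × (1 + 0.014/52)^52 = 24,660 × 1.014097 = $25,007.62.
Effective yield on the $25,000 outlay: 25,007.62 / 25,000 − 1 = 0.000305 = 0.03%.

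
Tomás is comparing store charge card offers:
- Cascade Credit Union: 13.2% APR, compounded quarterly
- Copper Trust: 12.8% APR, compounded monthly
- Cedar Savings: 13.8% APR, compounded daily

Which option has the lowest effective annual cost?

Copper Trust

Cascade Credit Union: (1 + 0.132/4)^4 − 1 = 13.868%
Copper Trust: (1 + 0.128/12)^12 − 1 = 13.578%
Cedar Savings: (1 + 0.138/365)^365 − 1 = 14.795%
The lowest effective annual rate is Copper Trust at 13.578%.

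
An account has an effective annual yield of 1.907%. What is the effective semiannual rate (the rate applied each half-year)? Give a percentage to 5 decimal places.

The per-half-year rate i satisfies (1 + i)^2 = 1 + 0.01907.
i = 1.01907^(1/2) − 1 = 0.0094900 = 0.94900%.

0.94900%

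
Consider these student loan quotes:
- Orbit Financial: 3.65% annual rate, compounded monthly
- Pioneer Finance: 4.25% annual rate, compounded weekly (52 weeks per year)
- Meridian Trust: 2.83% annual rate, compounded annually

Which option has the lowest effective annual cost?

Orbit Financial: (1 + 0.0365/12)^12 − 1 = 3.712%
Pioneer Finance: (1 + 0.0425/52)^52 − 1 = 4.340%
Meridian Trust: compounded annually, EAR = 2.830%
The lowest effective annual rate is Meridian Trust at 2.830%.

Meridian Trust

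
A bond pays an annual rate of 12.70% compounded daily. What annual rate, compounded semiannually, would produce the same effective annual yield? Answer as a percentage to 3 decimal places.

13.110%

EAR = (1 + 0.1270/365)^365 − 1 = 0.135392.
Solve (1 + r/2)^2 = 1.135392: r/2 = 1.135392^(1/2) − 1 = 0.065548, so r = 0.131095 = 13.110%.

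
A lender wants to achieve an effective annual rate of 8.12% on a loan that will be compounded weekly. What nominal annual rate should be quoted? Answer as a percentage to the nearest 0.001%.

7.813%

(1 + r/52)^52 − 1 = 0.0812, so 1 + r/52 = 1.0812^(1/52).
r/52 = 0.001503, so r = 0.078130 = 7.813%.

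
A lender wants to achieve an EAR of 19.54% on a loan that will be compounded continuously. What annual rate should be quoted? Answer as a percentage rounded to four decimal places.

17.8481%

Continuous: nominal r satisfies e^r − 1 = 0.1954.
r = ln(1 + 0.1954) = ln(1.1954) = 0.178481 = 17.8481%.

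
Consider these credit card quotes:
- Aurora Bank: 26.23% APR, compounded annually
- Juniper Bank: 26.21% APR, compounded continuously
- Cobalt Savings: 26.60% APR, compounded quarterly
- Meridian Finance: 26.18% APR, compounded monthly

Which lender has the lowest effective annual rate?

Aurora Bank: compounded annually, EAR = 26.230%
Juniper Bank: e^0.2621 − 1 = 29.966%
Cobalt Savings: (1 + 0.2660/4)^4 − 1 = 29.373%
Meridian Finance: (1 + 0.2618/12)^12 − 1 = 29.561%
The lowest effective annual rate is Aurora Bank at 26.230%.

Aurora Bank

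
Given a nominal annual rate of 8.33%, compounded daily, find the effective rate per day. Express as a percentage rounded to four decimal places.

With a nominal annual rate compounded daily, the periodic rate is the nominal rate divided by 365.
i = 0.0833 / 365 = 0.0002282 = 0.0228%.

0.0228%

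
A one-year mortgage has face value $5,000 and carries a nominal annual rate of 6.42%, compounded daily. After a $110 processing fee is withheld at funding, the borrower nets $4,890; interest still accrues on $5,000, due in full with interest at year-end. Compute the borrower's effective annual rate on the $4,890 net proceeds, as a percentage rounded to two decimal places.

Amount owed after one year: 5,000 × (1 + 0.0642/365)^365 = 5,000 × 1.066300 = $5,331.50.
Effective rate on net proceeds: 5,331.50 / 4,890 − 1 = 0.090286 = 9.03%.

9.03%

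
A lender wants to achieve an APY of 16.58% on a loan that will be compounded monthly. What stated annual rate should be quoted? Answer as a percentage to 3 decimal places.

15.439%

(1 + r/12)^12 − 1 = 0.1658, so 1 + r/12 = 1.1658^(1/12).
r/12 = 0.012866, so r = 0.154392 = 15.439%.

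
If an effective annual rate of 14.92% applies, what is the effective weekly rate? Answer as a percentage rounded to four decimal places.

0.2678%

The per-week rate i satisfies (1 + i)^52 = 1 + 0.1492.
i = 1.1492^(1/52) − 1 = 0.0026779 = 0.2678%.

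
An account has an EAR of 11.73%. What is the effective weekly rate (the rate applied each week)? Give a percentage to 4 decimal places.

0.2135%

The per-week rate i satisfies (1 + i)^52 = 1 + 0.1173.
i = 1.1173^(1/52) − 1 = 0.0021353 = 0.2135%.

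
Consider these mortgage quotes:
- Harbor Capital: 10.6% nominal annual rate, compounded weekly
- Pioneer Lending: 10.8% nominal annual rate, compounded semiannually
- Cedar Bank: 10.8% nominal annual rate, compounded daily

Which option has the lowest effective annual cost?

Harbor Capital: (1 + 0.106/52)^52 − 1 = 11.170%
Pioneer Lending: (1 + 0.108/2)^2 − 1 = 11.092%
Cedar Bank: (1 + 0.108/365)^365 − 1 = 11.403%
The lowest effective annual rate is Pioneer Lending at 11.092%.

Pioneer Lending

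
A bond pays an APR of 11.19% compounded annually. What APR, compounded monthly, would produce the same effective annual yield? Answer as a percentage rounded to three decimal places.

10.654%

Compounded annually, EAR = nominal = 0.111900.
Solve (1 + r/12)^12 = 1.111900: r/12 = 1.111900^(1/12) − 1 = 0.008878, so r = 0.106540 = 10.654%.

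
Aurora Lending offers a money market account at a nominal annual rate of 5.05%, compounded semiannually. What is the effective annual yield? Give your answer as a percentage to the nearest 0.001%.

5.114%

EAR = (1 + 0.0505/2)^2 − 1.
= (1 + 0.025250)^2 − 1 = 1.051138 − 1 = 5.114%.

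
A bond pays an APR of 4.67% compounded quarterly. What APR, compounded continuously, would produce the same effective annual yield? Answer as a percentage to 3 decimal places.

EAR = (1 + 0.0467/4)^4 − 1 = 0.047524.
Equivalent continuous rate: r = ln(1 + 0.047524) = 0.046429 = 4.643%.

4.643%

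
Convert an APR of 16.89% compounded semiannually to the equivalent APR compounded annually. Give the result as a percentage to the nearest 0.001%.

17.603%

EAR = (1 + 0.1689/2)^2 − 1 = 0.176032.
Compounded annually, the equivalent nominal rate is the EAR itself: 17.603%.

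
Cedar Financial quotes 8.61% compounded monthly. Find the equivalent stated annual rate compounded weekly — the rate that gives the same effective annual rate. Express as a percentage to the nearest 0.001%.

EAR = (1 + 0.0861/12)^12 − 1 = 0.089580.
Solve (1 + r/52)^52 = 1.089580: r/52 = 1.089580^(1/52) − 1 = 0.001651, so r = 0.085863 = 8.586%.

8.586%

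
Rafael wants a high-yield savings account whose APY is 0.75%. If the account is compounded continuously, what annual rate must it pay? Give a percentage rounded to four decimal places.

Continuous: nominal r satisfies e^r − 1 = 0.0075.
r = ln(1 + 0.0075) = ln(1.0075) = 0.007472 = 0.7472%.

0.7472%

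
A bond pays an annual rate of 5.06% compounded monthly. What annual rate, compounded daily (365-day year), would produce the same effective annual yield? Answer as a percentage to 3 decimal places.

5.050%

EAR = (1 + 0.0506/12)^12 − 1 = 0.051790.
Solve (1 + r/365)^365 = 1.051790: r/365 = 1.051790^(1/365) − 1 = 0.000138, so r = 0.050497 = 5.050%.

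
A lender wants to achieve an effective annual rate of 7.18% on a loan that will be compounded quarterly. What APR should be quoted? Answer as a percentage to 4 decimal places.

6.9944%

(1 + r/4)^4 − 1 = 0.0718, so 1 + r/4 = 1.0718^(1/4).
r/4 = 0.017486, so r = 0.069944 = 6.9944%.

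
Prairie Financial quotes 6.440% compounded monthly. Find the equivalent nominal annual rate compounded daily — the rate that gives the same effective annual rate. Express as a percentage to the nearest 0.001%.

6.423%

EAR = (1 + 0.06440/12)^12 − 1 = 0.066335.
Solve (1 + r/365)^365 = 1.066335: r/365 = 1.066335^(1/365) − 1 = 0.000176, so r = 0.064233 = 6.423%.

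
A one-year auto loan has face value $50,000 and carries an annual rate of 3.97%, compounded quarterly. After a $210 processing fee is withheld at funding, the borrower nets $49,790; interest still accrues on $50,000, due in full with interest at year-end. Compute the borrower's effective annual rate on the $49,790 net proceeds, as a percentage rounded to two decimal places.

4.47%

Amount owed after one year: 50,000 × (1 + 0.0397/4)^4 = 50,000 × 1.040295 = $52,014.75.
Effective rate on net proceeds: 52,014.75 / 49,790 − 1 = 0.044683 = 4.47%.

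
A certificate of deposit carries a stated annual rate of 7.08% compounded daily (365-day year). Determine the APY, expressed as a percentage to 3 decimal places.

7.336%

EAR = (1 + 0.0708/365)^365 − 1.
= (1 + 0.000194)^365 − 1 = 1.073359 − 1 = 7.336%.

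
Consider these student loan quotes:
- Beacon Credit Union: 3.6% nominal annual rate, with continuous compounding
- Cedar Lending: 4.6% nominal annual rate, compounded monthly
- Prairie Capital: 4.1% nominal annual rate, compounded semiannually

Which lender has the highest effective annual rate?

Cedar Lending

Beacon Credit Union: e^0.036 − 1 = 3.666%
Cedar Lending: (1 + 0.046/12)^12 − 1 = 4.698%
Prairie Capital: (1 + 0.041/2)^2 − 1 = 4.142%
The highest effective annual rate is Cedar Lending at 4.698%.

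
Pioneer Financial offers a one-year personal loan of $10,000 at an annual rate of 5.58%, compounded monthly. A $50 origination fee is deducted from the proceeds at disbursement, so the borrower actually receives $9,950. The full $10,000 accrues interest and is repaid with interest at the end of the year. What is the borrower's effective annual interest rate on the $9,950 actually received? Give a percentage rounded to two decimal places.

6.26%

Amount owed after one year: 10,000 × (1 + 0.0558/12)^12 = 10,000 × 1.057249 = $10,572.49.
Effective rate on net proceeds: 10,572.49 / 9,950 − 1 = 0.062562 = 6.26%.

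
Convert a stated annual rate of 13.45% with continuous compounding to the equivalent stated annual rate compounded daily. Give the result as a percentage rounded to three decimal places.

13.452%

EAR under continuous compounding: e^0.1345 − 1 = 0.143965.
Solve (1 + r/365)^365 = 1.143965: r/365 = 1.143965^(1/365) − 1 = 0.000369, so r = 0.134525 = 13.452%.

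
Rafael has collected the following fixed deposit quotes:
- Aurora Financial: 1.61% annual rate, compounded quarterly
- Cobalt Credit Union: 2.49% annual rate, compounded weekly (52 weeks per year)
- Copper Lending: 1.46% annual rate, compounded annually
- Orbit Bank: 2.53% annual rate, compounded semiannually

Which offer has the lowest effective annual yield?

Aurora Financial: (1 + 0.0161/4)^4 − 1 = 1.620%
Cobalt Credit Union: (1 + 0.0249/52)^52 − 1 = 2.521%
Copper Lending: compounded annually, EAR = 1.460%
Orbit Bank: (1 + 0.0253/2)^2 − 1 = 2.546%
The lowest effective annual rate is Copper Lending at 1.460%.

Copper Lending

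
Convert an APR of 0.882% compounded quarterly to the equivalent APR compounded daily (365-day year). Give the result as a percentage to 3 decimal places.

0.881%

EAR = (1 + 0.00882/4)^4 − 1 = 0.008849.
Solve (1 + r/365)^365 = 1.008849: r/365 = 1.008849^(1/365) − 1 = 0.000024, so r = 0.008810 = 0.881%.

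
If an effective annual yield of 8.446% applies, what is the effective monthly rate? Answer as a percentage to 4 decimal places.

0.6780%

The per-month rate i satisfies (1 + i)^12 = 1 + 0.08446.
i = 1.08446^(1/12) − 1 = 0.0067797 = 0.6780%.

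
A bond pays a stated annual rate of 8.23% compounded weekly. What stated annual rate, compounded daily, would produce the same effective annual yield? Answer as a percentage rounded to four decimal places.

EAR = (1 + 0.0823/52)^52 − 1 = 0.085711.
Solve (1 + r/365)^365 = 1.085711: r/365 = 1.085711^(1/365) − 1 = 0.000225, so r = 0.082244 = 8.2244%.

8.2244%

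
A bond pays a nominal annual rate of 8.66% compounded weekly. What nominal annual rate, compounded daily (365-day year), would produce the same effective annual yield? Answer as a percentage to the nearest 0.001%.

8.654%

EAR = (1 + 0.0866/52)^52 − 1 = 0.090382.
Solve (1 + r/365)^365 = 1.090382: r/365 = 1.090382^(1/365) − 1 = 0.000237, so r = 0.086538 = 8.654%.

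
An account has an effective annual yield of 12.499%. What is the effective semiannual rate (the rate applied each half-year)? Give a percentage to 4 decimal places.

6.0655%

The per-half-year rate i satisfies (1 + i)^2 = 1 + 0.12499.
i = 1.12499^(1/2) − 1 = 0.0606555 = 6.0655%.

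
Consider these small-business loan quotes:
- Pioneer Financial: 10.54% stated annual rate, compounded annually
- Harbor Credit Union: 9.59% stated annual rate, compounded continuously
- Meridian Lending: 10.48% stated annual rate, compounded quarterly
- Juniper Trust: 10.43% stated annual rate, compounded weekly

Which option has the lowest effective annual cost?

Pioneer Financial: compounded annually, EAR = 10.540%
Harbor Credit Union: e^0.0959 − 1 = 10.065%
Meridian Lending: (1 + 0.1048/4)^4 − 1 = 10.899%
Juniper Trust: (1 + 0.1043/52)^52 − 1 = 10.982%
The lowest effective annual rate is Harbor Credit Union at 10.065%.

Harbor Credit Union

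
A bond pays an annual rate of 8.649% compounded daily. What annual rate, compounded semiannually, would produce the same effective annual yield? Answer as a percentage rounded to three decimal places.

EAR = (1 + 0.08649/365)^365 − 1 = 0.090329.
Solve (1 + r/2)^2 = 1.090329: r/2 = 1.090329^(1/2) − 1 = 0.044188, so r = 0.088377 = 8.838%.

8.838%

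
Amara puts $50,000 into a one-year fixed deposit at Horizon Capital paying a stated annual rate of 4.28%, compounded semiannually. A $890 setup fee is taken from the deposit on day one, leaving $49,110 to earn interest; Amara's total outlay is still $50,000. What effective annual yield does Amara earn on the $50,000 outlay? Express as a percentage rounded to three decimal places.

2.469%

Value after one year: 49,110 × (1 + 0.0428/2)^2 = 49,110 × 1.043258 = $51,234.40.
Effective yield on the $50,000 outlay: 51,234.40 / 50,000 − 1 = 0.024688 = 2.469%.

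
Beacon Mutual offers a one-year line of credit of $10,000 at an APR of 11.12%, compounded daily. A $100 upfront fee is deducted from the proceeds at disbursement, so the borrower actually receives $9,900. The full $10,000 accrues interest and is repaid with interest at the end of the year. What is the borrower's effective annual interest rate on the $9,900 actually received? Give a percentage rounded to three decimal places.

Amount owed after one year: 10,000 × (1 + 0.1112/365)^365 = 10,000 × 1.117599 = $11,175.99.
Effective rate on net proceeds: 11,175.99 / 9,900 − 1 = 0.128888 = 12.889%.

12.889%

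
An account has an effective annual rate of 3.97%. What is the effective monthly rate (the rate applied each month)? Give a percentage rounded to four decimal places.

0.3250%

The per-month rate i satisfies (1 + i)^12 = 1 + 0.0397.
i = 1.0397^(1/12) − 1 = 0.0032496 = 0.3250%.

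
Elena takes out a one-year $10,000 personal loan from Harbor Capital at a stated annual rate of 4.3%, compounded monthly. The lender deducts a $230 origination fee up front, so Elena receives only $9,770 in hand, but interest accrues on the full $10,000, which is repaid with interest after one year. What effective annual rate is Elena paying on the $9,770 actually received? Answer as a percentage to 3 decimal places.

Amount owed after one year: 10,000 × (1 + 0.043/12)^12 = 10,000 × 1.043858 = $10,438.58.
Effective rate on net proceeds: 10,438.58 / 9,770 − 1 = 0.068432 = 6.843%.

6.843%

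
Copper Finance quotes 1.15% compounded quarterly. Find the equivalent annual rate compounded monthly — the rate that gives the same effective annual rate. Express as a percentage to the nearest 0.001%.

1.149%

EAR = (1 + 0.0115/4)^4 − 1 = 0.011550.
Solve (1 + r/12)^12 = 1.011550: r/12 = 1.011550^(1/12) − 1 = 0.000957, so r = 0.011489 = 1.149%.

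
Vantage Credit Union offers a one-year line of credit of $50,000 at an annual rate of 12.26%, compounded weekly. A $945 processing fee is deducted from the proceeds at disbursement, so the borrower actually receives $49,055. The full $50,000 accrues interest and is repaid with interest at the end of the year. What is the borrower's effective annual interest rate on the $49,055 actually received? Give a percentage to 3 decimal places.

Amount owed after one year: 50,000 × (1 + 0.1226/52)^52 = 50,000 × 1.130269 = $56,513.45.
Effective rate on net proceeds: 56,513.45 / 49,055 − 1 = 0.152043 = 15.204%.

15.204%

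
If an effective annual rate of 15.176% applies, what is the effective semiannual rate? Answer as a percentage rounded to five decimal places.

7.32008%

The per-half-year rate i satisfies (1 + i)^2 = 1 + 0.15176.
i = 1.15176^(1/2) − 1 = 0.0732008 = 7.32008%.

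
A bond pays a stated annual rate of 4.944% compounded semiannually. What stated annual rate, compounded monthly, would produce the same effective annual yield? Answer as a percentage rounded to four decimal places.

EAR = (1 + 0.04944/2)^2 − 1 = 0.050051.
Solve (1 + r/12)^12 = 1.050051: r/12 = 1.050051^(1/12) − 1 = 0.004078, so r = 0.048938 = 4.8938%.

4.8938%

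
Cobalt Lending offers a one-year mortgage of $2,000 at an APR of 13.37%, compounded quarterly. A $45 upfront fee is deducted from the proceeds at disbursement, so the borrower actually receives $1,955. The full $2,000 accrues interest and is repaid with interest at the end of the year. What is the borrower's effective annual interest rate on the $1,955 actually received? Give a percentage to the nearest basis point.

16.68%

Amount owed after one year: 2,000 × (1 + 0.1337/4)^4 = 2,000 × 1.140554 = $2,281.11.
Effective rate on net proceeds: 2,281.11 / 1,955 − 1 = 0.166807 = 16.68%.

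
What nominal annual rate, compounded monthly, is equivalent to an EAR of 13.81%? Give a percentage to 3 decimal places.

(1 + r/12)^12 − 1 = 0.1381, so 1 + r/12 = 1.1381^(1/12).
r/12 = 0.010838, so r = 0.130060 = 13.006%.

13.006%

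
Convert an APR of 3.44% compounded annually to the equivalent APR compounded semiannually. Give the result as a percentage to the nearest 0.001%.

3.411%

Compounded annually, EAR = nominal = 0.034400.
Solve (1 + r/2)^2 = 1.034400: r/2 = 1.034400^(1/2) − 1 = 0.017055, so r = 0.034109 = 3.411%.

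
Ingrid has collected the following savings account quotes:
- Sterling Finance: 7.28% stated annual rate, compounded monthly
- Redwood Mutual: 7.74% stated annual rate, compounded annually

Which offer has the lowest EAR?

Sterling Finance: (1 + 0.0728/12)^12 − 1 = 7.528%
Redwood Mutual: compounded annually, EAR = 7.740%
The lowest effective annual rate is Sterling Finance at 7.528%.

Sterling Finance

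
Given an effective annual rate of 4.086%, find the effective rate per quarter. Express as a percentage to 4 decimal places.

The per-quarter rate i satisfies (1 + i)^4 = 1 + 0.04086.
i = 1.04086^(1/4) − 1 = 0.0100621 = 1.0062%.

1.0062%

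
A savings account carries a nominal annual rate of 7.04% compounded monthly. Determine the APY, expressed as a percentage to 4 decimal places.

EAR = (1 + 0.0704/12)^12 − 1.
= 1.072717 − 1 = 7.2717%.

7.2717%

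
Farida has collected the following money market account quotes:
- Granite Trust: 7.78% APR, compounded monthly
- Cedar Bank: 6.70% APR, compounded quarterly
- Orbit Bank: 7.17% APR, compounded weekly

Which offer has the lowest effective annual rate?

Cedar Bank

Granite Trust: (1 + 0.0778/12)^12 − 1 = 8.064%
Cedar Bank: (1 + 0.0670/4)^4 − 1 = 6.870%
Orbit Bank: (1 + 0.0717/52)^52 − 1 = 7.428%
The lowest effective annual rate is Cedar Bank at 6.870%.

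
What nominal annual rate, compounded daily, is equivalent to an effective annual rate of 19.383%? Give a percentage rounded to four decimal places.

17.7210%

(1 + r/365)^365 − 1 = 0.19383, so 1 + r/365 = 1.19383^(1/365).
r/365 = 0.000486, so r = 0.177210 = 17.7210%.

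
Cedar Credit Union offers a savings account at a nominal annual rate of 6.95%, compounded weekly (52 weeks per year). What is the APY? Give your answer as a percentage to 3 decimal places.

EAR = (1 + 0.0695/52)^52 − 1.
= (1 + 0.001337)^52 − 1 = 1.071922 − 1 = 7.192%.

7.192%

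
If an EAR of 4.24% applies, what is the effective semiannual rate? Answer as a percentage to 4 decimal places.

2.0980%

The per-half-year rate i satisfies (1 + i)^2 = 1 + 0.0424.
i = 1.0424^(1/2) − 1 = 0.0209799 = 2.0980%.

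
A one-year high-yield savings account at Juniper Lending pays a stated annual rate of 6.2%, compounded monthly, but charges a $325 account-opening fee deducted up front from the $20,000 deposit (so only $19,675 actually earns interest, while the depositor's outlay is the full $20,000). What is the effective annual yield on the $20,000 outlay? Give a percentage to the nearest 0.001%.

Value after one year: 19,675 × (1 + 0.062/12)^12 = 19,675 × 1.063793 = $20,930.12.
Effective yield on the $20,000 outlay: 20,930.12 / 20,000 − 1 = 0.046506 = 4.651%.

4.651%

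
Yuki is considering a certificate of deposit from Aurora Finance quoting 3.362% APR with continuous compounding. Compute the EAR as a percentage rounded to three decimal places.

With continuous compounding, EAR = e^0.03362 − 1.
e^0.03362 = 1.034192, so EAR = 0.034192 = 3.419%.

3.419%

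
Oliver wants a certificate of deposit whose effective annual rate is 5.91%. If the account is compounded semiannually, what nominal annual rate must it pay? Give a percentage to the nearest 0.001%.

(1 + r/2)^2 − 1 = 0.0591, so 1 + r/2 = 1.0591^(1/2).
r/2 = 0.029126, so r = 0.058252 = 5.825%.

5.825%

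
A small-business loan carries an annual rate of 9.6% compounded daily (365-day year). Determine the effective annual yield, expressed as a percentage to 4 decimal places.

EAR = (1 + 0.096/365)^365 − 1.
= 1.100745 − 1 = 10.0745%.

10.0745%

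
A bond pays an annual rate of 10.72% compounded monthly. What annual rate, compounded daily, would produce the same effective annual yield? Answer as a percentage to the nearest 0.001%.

10.674%

EAR = (1 + 0.1072/12)^12 − 1 = 0.112627.
Solve (1 + r/365)^365 = 1.112627: r/365 = 1.112627^(1/365) − 1 = 0.000292, so r = 0.106740 = 10.674%.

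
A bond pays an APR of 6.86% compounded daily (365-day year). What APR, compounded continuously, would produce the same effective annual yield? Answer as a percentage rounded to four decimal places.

EAR = (1 + 0.0686/365)^365 − 1 = 0.071001.
Equivalent continuous rate: r = ln(1 + 0.071001) = 0.068594 = 6.8594%.

6.8594%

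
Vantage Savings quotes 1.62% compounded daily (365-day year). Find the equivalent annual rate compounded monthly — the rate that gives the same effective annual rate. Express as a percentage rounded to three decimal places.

1.621%

EAR = (1 + 0.0162/365)^365 − 1 = 0.016332.
Solve (1 + r/12)^12 = 1.016332: r/12 = 1.016332^(1/12) − 1 = 0.001351, so r = 0.016211 = 1.621%.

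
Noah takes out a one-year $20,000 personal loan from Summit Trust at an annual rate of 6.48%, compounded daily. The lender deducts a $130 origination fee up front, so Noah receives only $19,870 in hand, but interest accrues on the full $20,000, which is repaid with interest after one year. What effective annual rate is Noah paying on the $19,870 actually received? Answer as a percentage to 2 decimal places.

7.39%

Amount owed after one year: 20,000 × (1 + 0.0648/365)^365 = 20,000 × 1.066939 = $21,338.79.
Effective rate on net proceeds: 21,338.79 / 19,870 − 1 = 0.073920 = 7.39%.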